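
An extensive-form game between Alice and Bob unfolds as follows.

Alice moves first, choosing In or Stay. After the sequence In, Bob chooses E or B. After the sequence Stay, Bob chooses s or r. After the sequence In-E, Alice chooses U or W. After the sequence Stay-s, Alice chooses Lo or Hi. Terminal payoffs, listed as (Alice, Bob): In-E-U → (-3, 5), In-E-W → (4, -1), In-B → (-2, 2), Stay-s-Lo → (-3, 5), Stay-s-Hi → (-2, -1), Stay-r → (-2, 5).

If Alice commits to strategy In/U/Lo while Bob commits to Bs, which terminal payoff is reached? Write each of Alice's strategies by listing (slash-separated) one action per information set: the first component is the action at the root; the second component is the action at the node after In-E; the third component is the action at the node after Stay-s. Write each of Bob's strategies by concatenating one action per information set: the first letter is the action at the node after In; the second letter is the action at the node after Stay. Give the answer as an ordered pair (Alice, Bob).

(-2, 2)

Trace the play path from the root:
  Alice plays In
  Bob plays B at [In]
→ terminal payoff (-2, 2).
(Alice's choice at the node after In-E is never reached on this path, so it doesn't affect the outcome.)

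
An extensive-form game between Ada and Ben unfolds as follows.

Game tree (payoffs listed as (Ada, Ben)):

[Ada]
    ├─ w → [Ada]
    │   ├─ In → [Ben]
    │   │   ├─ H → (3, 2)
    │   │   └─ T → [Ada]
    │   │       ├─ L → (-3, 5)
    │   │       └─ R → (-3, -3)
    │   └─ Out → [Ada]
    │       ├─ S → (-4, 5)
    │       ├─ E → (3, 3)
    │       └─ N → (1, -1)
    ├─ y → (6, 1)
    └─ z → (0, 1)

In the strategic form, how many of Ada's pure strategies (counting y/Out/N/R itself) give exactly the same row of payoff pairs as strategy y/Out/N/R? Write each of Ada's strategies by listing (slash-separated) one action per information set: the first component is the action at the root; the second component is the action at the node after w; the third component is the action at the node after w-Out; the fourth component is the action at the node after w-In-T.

Row for y/Out/N/R (columns H, T): (6,1) (6,1).
Under y/Out/N/R, Ada's choice at the node after w and at the node after w-Out and at the node after w-In-T can never be reached regardless of what Ben does, so varying those choices leaves every outcome unchanged.
Holding the reachable choices fixed and varying the unreachable ones freely already gives 2 × 3 × 2 = 12 equivalent strategies.
No other strategy reproduces this row, so those 12 are the full class: y/In/S/L, y/In/S/R, y/In/E/L, y/In/E/R, y/In/N/L, y/In/N/R, y/Out/S/L, y/Out/S/R, y/Out/E/L, y/Out/E/R, y/Out/N/L, y/Out/N/R.

12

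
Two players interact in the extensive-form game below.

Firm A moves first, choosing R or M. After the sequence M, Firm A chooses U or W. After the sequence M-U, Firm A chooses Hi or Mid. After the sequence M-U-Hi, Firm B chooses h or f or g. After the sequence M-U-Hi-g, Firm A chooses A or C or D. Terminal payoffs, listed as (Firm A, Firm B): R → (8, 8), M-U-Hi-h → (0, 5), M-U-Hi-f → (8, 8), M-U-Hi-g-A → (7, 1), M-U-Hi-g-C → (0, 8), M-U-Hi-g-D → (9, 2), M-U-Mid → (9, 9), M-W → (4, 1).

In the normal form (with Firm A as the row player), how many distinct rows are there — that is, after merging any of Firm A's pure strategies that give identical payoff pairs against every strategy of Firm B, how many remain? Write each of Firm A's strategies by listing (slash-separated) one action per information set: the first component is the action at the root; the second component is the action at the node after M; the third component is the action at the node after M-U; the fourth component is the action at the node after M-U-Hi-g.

6

Firm A has 24 pure strategies: R/U/Hi/A, R/U/Hi/C, R/U/Hi/D, R/U/Mid/A, R/U/Mid/C, R/U/Mid/D, R/W/Hi/A, R/W/Hi/C, R/W/Hi/D, R/W/Mid/A, R/W/Mid/C, R/W/Mid/D, M/U/Hi/A, M/U/Hi/C, M/U/Hi/D, M/U/Mid/A, M/U/Mid/C, M/U/Mid/D, M/W/Hi/A, M/W/Hi/C, M/W/Hi/D, M/W/Mid/A, M/W/Mid/C, M/W/Mid/D. Columns: h, f, g.
{R/U/Hi/A, R/U/Hi/C, R/U/Hi/D, R/U/Mid/A, R/U/Mid/C, R/U/Mid/D, R/W/Hi/A, R/W/Hi/C, R/W/Hi/D, R/W/Mid/A, R/W/Mid/C, R/W/Mid/D} → row (8,8) (8,8) (8,8)
{M/U/Hi/A} → row (0,5) (8,8) (7,1)
{M/U/Hi/C} → row (0,5) (8,8) (0,8)
{M/U/Hi/D} → row (0,5) (8,8) (9,2)
{M/U/Mid/A, M/U/Mid/C, M/U/Mid/D} → row (9,9) (9,9) (9,9)
{M/W/Hi/A, M/W/Hi/C, M/W/Hi/D, M/W/Mid/A, M/W/Mid/C, M/W/Mid/D} → row (4,1) (4,1) (4,1)
That's 6 distinct rows out of 24 strategies.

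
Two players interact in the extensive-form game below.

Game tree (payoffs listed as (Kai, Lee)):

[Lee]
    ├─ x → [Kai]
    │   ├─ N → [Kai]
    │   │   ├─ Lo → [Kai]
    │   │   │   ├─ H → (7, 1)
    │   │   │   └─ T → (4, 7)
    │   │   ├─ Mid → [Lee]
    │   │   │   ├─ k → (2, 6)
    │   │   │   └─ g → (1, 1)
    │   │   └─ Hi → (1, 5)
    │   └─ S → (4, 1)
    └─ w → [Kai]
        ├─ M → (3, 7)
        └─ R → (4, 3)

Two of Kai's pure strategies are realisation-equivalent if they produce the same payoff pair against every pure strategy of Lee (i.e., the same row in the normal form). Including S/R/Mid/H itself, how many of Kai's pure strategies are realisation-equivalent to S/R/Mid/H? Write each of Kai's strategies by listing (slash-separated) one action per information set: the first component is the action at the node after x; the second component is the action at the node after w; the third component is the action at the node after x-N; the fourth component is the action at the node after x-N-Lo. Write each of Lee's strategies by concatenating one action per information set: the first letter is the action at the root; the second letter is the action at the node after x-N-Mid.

6

Row for S/R/Mid/H (columns xk, xg, wk, wg): (4,1) (4,1) (4,3) (4,3).
Under S/R/Mid/H, Kai's choice at the node after x-N and at the node after x-N-Lo can never be reached regardless of what Lee does, so varying those choices leaves every outcome unchanged.
Holding the reachable choices fixed and varying the unreachable ones freely already gives 3 × 2 = 6 equivalent strategies.
No other strategy reproduces this row, so those 6 are the full class: S/R/Lo/H, S/R/Lo/T, S/R/Mid/H, S/R/Mid/T, S/R/Hi/H, S/R/Hi/T.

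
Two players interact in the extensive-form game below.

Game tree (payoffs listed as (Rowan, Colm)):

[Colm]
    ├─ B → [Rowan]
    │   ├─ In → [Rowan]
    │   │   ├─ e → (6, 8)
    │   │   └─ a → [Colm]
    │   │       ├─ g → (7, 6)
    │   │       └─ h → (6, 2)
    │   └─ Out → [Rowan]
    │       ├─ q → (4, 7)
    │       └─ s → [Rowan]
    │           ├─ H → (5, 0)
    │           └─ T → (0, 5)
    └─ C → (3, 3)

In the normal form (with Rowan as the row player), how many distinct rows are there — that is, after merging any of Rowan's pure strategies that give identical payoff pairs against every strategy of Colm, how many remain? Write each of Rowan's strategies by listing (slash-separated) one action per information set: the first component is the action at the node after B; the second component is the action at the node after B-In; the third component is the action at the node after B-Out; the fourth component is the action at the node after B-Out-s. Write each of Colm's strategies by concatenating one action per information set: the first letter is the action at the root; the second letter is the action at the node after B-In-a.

Rowan has 16 pure strategies: In/e/q/H, In/e/q/T, In/e/s/H, In/e/s/T, In/a/q/H, In/a/q/T, In/a/s/H, In/a/s/T, Out/e/q/H, Out/e/q/T, Out/e/s/H, Out/e/s/T, Out/a/q/H, Out/a/q/T, Out/a/s/H, Out/a/s/T. Columns: Bg, Bh, Cg, Ch.
{In/e/q/H, In/e/q/T, In/e/s/H, In/e/s/T} → row (6,8) (6,8) (3,3) (3,3)
{In/a/q/H, In/a/q/T, In/a/s/H, In/a/s/T} → row (7,6) (6,2) (3,3) (3,3)
{Out/e/q/H, Out/e/q/T, Out/a/q/H, Out/a/q/T} → row (4,7) (4,7) (3,3) (3,3)
{Out/e/s/H, Out/a/s/H} → row (5,0) (5,0) (3,3) (3,3)
{Out/e/s/T, Out/a/s/T} → row (0,5) (0,5) (3,3) (3,3)
That's 5 distinct rows out of 16 strategies.

5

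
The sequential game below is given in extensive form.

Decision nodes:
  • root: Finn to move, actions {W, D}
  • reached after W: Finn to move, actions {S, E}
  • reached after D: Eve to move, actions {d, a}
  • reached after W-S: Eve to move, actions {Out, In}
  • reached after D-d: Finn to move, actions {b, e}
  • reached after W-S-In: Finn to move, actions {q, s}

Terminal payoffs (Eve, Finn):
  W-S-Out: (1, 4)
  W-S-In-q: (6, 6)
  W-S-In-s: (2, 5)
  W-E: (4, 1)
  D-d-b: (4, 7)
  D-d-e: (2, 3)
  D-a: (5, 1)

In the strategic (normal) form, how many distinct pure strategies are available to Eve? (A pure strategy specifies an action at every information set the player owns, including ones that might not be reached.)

Eve owns the node after D with actions {d, a} — two choices.
Eve owns the node after W-S with actions {Out, In} — two choices.
A pure strategy fixes one action at each information set independently, so the count is the product 2 × 2 = 4.

4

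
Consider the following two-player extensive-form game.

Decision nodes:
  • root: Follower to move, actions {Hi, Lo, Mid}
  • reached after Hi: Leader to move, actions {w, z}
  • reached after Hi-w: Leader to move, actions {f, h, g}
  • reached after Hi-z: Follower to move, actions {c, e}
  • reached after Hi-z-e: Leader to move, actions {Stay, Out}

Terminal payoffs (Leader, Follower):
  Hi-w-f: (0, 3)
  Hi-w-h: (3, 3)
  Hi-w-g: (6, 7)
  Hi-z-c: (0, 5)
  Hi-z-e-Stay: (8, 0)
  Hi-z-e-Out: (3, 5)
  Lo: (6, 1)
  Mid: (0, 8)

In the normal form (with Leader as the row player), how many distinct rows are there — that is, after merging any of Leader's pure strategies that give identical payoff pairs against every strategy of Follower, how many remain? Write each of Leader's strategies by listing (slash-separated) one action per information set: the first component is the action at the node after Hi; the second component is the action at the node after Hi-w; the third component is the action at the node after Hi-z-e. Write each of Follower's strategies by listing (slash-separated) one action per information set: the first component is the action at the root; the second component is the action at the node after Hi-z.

5

Leader has 12 pure strategies: w/f/Stay, w/f/Out, w/h/Stay, w/h/Out, w/g/Stay, w/g/Out, z/f/Stay, z/f/Out, z/h/Stay, z/h/Out, z/g/Stay, z/g/Out. Columns: Hi/c, Hi/e, Lo/c, Lo/e, Mid/c, Mid/e.
{w/f/Stay, w/f/Out} → row (0,3) (0,3) (6,1) (6,1) (0,8) (0,8)
{w/h/Stay, w/h/Out} → row (3,3) (3,3) (6,1) (6,1) (0,8) (0,8)
{w/g/Stay, w/g/Out} → row (6,7) (6,7) (6,1) (6,1) (0,8) (0,8)
{z/f/Stay, z/h/Stay, z/g/Stay} → row (0,5) (8,0) (6,1) (6,1) (0,8) (0,8)
{z/f/Out, z/h/Out, z/g/Out} → row (0,5) (3,5) (6,1) (6,1) (0,8) (0,8)
That's 5 distinct rows out of 12 strategies.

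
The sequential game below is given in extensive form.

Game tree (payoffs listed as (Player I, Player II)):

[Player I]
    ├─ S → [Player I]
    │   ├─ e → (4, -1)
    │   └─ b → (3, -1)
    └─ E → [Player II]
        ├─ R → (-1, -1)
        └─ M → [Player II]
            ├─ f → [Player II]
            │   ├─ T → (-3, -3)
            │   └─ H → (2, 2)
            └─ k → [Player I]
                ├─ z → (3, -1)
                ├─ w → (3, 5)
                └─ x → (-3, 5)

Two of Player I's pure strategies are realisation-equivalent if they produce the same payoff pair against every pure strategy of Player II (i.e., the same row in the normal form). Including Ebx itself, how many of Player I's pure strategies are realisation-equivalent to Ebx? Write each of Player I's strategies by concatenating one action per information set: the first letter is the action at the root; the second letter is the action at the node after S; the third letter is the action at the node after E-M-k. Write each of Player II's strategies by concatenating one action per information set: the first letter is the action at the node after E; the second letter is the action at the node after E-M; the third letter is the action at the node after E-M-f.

Row for Ebx (columns RfT, RfH, RkT, RkH, MfT, MfH, MkT, MkH): (-1,-1) (-1,-1) (-1,-1) (-1,-1) (-3,-3) (2,2) (-3,5) (-3,5).
Under Ebx, Player I's choice at the node after S can never be reached regardless of what Player II does, so varying those choices leaves every outcome unchanged.
Holding the reachable choices fixed and varying the unreachable one freely already gives 2 equivalent strategies.
No other strategy reproduces this row, so those 2 are the full class: Eex, Ebx.

2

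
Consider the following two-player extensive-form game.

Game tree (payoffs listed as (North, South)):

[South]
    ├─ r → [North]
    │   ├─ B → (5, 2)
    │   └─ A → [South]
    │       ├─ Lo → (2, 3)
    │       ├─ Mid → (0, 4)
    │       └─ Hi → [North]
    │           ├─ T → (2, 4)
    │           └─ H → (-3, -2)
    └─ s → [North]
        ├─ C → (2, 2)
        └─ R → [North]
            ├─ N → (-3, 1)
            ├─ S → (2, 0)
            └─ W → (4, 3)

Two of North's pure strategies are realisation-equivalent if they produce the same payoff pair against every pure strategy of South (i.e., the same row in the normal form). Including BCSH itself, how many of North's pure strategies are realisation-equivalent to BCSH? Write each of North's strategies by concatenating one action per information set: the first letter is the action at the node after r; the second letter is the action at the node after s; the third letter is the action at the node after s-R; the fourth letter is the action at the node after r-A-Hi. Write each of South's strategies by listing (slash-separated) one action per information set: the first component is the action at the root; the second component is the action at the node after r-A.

6

Row for BCSH (columns r/Lo, r/Mid, r/Hi, s/Lo, s/Mid, s/Hi): (5,2) (5,2) (5,2) (2,2) (2,2) (2,2).
Under BCSH, North's choice at the node after s-R and at the node after r-A-Hi can never be reached regardless of what South does, so varying those choices leaves every outcome unchanged.
Holding the reachable choices fixed and varying the unreachable ones freely already gives 3 × 2 = 6 equivalent strategies.
No other strategy reproduces this row, so those 6 are the full class: BCNT, BCNH, BCST, BCSH, BCWT, BCWH.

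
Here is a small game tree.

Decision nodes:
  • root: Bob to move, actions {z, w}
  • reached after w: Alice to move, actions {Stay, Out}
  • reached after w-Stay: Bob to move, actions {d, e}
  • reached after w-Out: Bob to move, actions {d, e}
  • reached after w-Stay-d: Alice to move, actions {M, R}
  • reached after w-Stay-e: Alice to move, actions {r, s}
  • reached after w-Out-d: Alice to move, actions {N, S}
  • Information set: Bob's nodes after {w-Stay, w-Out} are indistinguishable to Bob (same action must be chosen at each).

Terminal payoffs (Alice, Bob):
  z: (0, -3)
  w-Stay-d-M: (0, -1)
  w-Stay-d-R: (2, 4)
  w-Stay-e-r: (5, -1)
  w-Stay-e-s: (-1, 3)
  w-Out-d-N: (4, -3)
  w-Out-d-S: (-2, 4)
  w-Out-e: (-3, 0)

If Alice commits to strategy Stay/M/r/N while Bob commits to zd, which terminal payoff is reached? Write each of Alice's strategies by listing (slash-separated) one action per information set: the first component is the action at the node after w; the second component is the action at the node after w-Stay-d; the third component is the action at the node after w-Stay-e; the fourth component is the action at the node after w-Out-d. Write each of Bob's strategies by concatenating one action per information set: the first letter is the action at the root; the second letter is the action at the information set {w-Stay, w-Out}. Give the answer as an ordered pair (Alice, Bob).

(0, -3)

Trace the play path from the root:
  Bob plays z
→ terminal payoff (0, -3).
(Alice's choice at the node after w is never reached on this path, so it doesn't affect the outcome.)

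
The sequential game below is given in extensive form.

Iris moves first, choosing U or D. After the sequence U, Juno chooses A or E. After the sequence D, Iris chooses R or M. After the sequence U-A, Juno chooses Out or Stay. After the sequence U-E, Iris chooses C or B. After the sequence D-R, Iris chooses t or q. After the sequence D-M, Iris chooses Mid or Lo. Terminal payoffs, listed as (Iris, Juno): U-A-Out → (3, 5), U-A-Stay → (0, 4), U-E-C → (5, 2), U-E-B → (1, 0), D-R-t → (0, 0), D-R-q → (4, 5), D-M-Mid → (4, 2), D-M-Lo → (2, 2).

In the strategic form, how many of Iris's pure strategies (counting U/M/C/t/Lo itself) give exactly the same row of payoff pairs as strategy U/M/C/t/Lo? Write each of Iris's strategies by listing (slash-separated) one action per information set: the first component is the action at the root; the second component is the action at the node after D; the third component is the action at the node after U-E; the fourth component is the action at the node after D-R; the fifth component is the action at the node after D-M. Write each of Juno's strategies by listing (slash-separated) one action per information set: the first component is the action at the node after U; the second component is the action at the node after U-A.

Row for U/M/C/t/Lo (columns A/Out, A/Stay, E/Out, E/Stay): (3,5) (0,4) (5,2) (5,2).
Under U/M/C/t/Lo, Iris's choice at the node after D and at the node after D-R and at the node after D-M can never be reached regardless of what Juno does, so varying those choices leaves every outcome unchanged.
Holding the reachable choices fixed and varying the unreachable ones freely already gives 2 × 2 × 2 = 8 equivalent strategies.
No other strategy reproduces this row, so those 8 are the full class: U/R/C/t/Mid, U/R/C/t/Lo, U/R/C/q/Mid, U/R/C/q/Lo, U/M/C/t/Mid, U/M/C/t/Lo, U/M/C/q/Mid, U/M/C/q/Lo.

8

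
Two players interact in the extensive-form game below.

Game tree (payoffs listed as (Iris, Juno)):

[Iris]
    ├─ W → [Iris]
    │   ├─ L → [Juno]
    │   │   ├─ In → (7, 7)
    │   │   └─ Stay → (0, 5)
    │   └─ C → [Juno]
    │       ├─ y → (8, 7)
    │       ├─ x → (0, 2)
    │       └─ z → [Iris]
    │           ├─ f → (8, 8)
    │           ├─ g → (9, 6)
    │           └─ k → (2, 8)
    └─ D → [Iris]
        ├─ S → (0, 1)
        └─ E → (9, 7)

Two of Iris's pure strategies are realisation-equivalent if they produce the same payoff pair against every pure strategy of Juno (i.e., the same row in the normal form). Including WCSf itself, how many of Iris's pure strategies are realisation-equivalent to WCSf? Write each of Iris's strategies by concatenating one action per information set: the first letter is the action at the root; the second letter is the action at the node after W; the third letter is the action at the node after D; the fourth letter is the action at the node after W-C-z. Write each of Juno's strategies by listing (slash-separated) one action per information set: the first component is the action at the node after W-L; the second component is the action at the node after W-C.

2

Row for WCSf (columns In/y, In/x, In/z, Stay/y, Stay/x, Stay/z): (8,7) (0,2) (8,8) (8,7) (0,2) (8,8).
Under WCSf, Iris's choice at the node after D can never be reached regardless of what Juno does, so varying those choices leaves every outcome unchanged.
Holding the reachable choices fixed and varying the unreachable one freely already gives 2 equivalent strategies.
No other strategy reproduces this row, so those 2 are the full class: WCSf, WCEf.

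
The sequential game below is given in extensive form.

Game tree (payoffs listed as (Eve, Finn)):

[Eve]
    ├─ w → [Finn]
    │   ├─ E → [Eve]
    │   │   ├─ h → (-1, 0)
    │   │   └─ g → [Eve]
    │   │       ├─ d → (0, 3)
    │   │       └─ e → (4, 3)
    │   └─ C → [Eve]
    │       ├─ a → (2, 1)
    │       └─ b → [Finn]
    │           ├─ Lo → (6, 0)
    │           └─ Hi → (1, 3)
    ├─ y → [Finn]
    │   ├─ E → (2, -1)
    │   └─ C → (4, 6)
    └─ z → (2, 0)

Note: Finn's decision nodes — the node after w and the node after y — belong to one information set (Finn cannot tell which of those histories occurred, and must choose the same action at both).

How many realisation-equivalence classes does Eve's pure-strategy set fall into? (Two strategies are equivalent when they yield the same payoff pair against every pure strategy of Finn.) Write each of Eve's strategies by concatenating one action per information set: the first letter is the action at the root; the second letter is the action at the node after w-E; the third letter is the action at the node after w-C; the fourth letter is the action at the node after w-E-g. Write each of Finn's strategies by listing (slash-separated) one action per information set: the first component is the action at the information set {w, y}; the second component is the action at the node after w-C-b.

Eve has 24 pure strategies: whad, whae, whbd, whbe, wgad, wgae, wgbd, wgbe, yhad, yhae, yhbd, yhbe, ygad, ygae, ygbd, ygbe, zhad, zhae, zhbd, zhbe, zgad, zgae, zgbd, zgbe. Columns: E/Lo, E/Hi, C/Lo, C/Hi.
{whad, whae} → row (-1,0) (-1,0) (2,1) (2,1)
{whbd, whbe} → row (-1,0) (-1,0) (6,0) (1,3)
{wgad} → row (0,3) (0,3) (2,1) (2,1)
{wgae} → row (4,3) (4,3) (2,1) (2,1)
{wgbd} → row (0,3) (0,3) (6,0) (1,3)
{wgbe} → row (4,3) (4,3) (6,0) (1,3)
{yhad, yhae, yhbd, yhbe, ygad, ygae, ygbd, ygbe} → row (2,-1) (2,-1) (4,6) (4,6)
{zhad, zhae, zhbd, zhbe, zgad, zgae, zgbd, zgbe} → row (2,0) (2,0) (2,0) (2,0)
That's 8 distinct rows out of 24 strategies.

8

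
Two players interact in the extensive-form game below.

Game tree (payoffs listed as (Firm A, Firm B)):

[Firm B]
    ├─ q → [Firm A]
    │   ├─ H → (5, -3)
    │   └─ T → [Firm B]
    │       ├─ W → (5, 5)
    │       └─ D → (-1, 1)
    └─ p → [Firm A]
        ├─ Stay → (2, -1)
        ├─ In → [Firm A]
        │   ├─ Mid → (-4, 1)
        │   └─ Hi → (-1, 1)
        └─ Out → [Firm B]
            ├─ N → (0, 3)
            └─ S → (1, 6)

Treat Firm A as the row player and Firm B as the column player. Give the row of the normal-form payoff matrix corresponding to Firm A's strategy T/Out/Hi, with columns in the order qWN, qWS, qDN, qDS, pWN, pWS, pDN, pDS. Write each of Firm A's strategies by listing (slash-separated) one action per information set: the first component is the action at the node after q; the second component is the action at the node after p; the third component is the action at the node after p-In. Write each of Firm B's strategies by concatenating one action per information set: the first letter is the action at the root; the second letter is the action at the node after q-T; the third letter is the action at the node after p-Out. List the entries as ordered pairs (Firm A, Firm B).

vs qWN: Firm B plays q → Firm A plays T at [q] → Firm B plays W at [q-T] → (5, 5)
vs qWS: Firm B plays q → Firm A plays T at [q] → Firm B plays W at [q-T] → (5, 5)
vs qDN: Firm B plays q → Firm A plays T at [q] → Firm B plays D at [q-T] → (-1, 1)
vs qDS: Firm B plays q → Firm A plays T at [q] → Firm B plays D at [q-T] → (-1, 1)
vs pWN: Firm B plays p → Firm A plays Out at [p] → Firm B plays N at [p-Out] → (0, 3)
vs pWS: Firm B plays p → Firm A plays Out at [p] → Firm B plays S at [p-Out] → (1, 6)
vs pDN: Firm B plays p → Firm A plays Out at [p] → Firm B plays N at [p-Out] → (0, 3)
vs pDS: Firm B plays p → Firm A plays Out at [p] → Firm B plays S at [p-Out] → (1, 6)

(5,5) (5,5) (-1,1) (-1,1) (0,3) (1,6) (0,3) (1,6)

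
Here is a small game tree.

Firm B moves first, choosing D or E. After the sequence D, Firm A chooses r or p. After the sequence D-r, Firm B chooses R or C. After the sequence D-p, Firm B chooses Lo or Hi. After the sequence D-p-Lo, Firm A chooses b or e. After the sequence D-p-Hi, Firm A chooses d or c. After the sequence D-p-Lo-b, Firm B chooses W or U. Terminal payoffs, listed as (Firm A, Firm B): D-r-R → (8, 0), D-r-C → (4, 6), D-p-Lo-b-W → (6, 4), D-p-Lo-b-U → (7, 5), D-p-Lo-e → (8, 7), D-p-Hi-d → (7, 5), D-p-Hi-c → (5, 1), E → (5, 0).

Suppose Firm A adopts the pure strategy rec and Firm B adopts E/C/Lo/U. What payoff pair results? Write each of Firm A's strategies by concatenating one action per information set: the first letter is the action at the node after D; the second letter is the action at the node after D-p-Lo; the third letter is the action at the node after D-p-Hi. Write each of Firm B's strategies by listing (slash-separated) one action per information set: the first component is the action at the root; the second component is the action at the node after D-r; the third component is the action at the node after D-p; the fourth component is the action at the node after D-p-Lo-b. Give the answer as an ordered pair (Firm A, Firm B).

(5, 0)

Trace the play path from the root:
  Firm B plays E
→ terminal payoff (5, 0).
(Firm A's choice at the node after D is never reached on this path, so it doesn't affect the outcome.)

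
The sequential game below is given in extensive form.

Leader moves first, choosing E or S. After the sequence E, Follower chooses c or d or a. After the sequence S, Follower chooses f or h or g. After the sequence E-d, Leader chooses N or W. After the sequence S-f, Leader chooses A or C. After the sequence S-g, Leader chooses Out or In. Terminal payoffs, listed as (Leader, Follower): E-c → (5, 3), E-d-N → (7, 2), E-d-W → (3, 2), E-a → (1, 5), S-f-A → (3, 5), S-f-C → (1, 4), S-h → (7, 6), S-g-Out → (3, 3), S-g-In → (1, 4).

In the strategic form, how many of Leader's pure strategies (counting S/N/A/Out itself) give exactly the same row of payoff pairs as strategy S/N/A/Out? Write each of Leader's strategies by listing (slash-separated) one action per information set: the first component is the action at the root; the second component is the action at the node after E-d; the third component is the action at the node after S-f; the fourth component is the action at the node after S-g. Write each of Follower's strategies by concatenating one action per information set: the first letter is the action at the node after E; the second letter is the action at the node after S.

Row for S/N/A/Out (columns cf, ch, cg, df, dh, dg, af, ah, ag): (3,5) (7,6) (3,3) (3,5) (7,6) (3,3) (3,5) (7,6) (3,3).
Under S/N/A/Out, Leader's choice at the node after E-d can never be reached regardless of what Follower does, so varying those choices leaves every outcome unchanged.
Holding the reachable choices fixed and varying the unreachable one freely already gives 2 equivalent strategies.
No other strategy reproduces this row, so those 2 are the full class: S/N/A/Out, S/W/A/Out.

2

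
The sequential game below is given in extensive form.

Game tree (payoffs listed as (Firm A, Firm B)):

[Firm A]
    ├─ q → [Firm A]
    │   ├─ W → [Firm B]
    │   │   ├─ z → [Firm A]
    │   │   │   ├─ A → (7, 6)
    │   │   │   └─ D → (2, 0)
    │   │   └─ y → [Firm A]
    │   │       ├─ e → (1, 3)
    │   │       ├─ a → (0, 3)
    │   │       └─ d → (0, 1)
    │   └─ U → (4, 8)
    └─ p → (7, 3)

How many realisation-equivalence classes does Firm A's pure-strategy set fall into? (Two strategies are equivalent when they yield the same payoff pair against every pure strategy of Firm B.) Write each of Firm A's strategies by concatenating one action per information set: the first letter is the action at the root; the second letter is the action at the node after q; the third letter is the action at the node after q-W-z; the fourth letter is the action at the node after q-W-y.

Firm A has 24 pure strategies: qWAe, qWAa, qWAd, qWDe, qWDa, qWDd, qUAe, qUAa, qUAd, qUDe, qUDa, qUDd, pWAe, pWAa, pWAd, pWDe, pWDa, pWDd, pUAe, pUAa, pUAd, pUDe, pUDa, pUDd. Columns: z, y.
{qWAe} → row (7,6) (1,3)
{qWAa} → row (7,6) (0,3)
{qWAd} → row (7,6) (0,1)
{qWDe} → row (2,0) (1,3)
{qWDa} → row (2,0) (0,3)
{qWDd} → row (2,0) (0,1)
{qUAe, qUAa, qUAd, qUDe, qUDa, qUDd} → row (4,8) (4,8)
{pWAe, pWAa, pWAd, pWDe, pWDa, pWDd, pUAe, pUAa, pUAd, pUDe, pUDa, pUDd} → row (7,3) (7,3)
That's 8 distinct rows out of 24 strategies.

8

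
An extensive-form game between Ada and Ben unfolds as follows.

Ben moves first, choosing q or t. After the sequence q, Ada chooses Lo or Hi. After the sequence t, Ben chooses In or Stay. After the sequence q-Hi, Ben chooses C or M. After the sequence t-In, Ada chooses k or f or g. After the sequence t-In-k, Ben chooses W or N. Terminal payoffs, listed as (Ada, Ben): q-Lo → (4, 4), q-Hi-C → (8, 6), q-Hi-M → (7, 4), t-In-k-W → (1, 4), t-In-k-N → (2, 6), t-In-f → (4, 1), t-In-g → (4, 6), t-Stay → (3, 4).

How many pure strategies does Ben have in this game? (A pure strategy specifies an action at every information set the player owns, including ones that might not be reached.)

Ben owns the root with actions {q, t} — two choices.
Ben owns the node after t with actions {In, Stay} — two choices.
Ben owns the node after q-Hi with actions {C, M} — two choices.
Ben owns the node after t-In-k with actions {W, N} — two choices.
A pure strategy fixes one action at each information set independently, so the count is the product 2 × 2 × 2 × 2 = 16.
(For reference, Ada has 6 pure strategies, giving a 16×6 normal-form matrix.)

16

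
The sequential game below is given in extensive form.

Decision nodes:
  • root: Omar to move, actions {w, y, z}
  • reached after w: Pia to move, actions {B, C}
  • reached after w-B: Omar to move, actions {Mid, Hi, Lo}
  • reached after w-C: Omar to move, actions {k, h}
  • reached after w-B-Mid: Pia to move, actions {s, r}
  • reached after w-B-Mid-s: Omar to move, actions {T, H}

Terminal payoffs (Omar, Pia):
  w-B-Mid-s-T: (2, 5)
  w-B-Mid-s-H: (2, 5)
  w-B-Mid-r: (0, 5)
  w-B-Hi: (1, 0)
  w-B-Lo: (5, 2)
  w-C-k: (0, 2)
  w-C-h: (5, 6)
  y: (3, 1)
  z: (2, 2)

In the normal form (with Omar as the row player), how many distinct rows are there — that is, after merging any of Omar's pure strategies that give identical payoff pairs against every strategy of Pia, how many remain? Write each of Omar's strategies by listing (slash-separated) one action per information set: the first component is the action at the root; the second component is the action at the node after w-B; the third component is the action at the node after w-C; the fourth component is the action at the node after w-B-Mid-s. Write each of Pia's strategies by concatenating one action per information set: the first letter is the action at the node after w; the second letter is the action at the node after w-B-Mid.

8

Omar has 36 pure strategies: w/Mid/k/T, w/Mid/k/H, w/Mid/h/T, w/Mid/h/H, w/Hi/k/T, w/Hi/k/H, w/Hi/h/T, w/Hi/h/H, w/Lo/k/T, w/Lo/k/H, w/Lo/h/T, w/Lo/h/H, y/Mid/k/T, y/Mid/k/H, y/Mid/h/T, y/Mid/h/H, y/Hi/k/T, y/Hi/k/H, y/Hi/h/T, y/Hi/h/H, y/Lo/k/T, y/Lo/k/H, y/Lo/h/T, y/Lo/h/H, z/Mid/k/T, z/Mid/k/H, z/Mid/h/T, z/Mid/h/H, z/Hi/k/T, z/Hi/k/H, z/Hi/h/T, z/Hi/h/H, z/Lo/k/T, z/Lo/k/H, z/Lo/h/T, z/Lo/h/H. Columns: Bs, Br, Cs, Cr.
{w/Mid/k/T, w/Mid/k/H} → row (2,5) (0,5) (0,2) (0,2)
{w/Mid/h/T, w/Mid/h/H} → row (2,5) (0,5) (5,6) (5,6)
{w/Hi/k/T, w/Hi/k/H} → row (1,0) (1,0) (0,2) (0,2)
{w/Hi/h/T, w/Hi/h/H} → row (1,0) (1,0) (5,6) (5,6)
{w/Lo/k/T, w/Lo/k/H} → row (5,2) (5,2) (0,2) (0,2)
{w/Lo/h/T, w/Lo/h/H} → row (5,2) (5,2) (5,6) (5,6)
{y/Mid/k/T, y/Mid/k/H, y/Mid/h/T, y/Mid/h/H, y/Hi/k/T, y/Hi/k/H, y/Hi/h/T, y/Hi/h/H, y/Lo/k/T, y/Lo/k/H, y/Lo/h/T, y/Lo/h/H} → row (3,1) (3,1) (3,1) (3,1)
{z/Mid/k/T, z/Mid/k/H, z/Mid/h/T, z/Mid/h/H, z/Hi/k/T, z/Hi/k/H, z/Hi/h/T, z/Hi/h/H, z/Lo/k/T, z/Lo/k/H, z/Lo/h/T, z/Lo/h/H} → row (2,2) (2,2) (2,2) (2,2)
That's 8 distinct rows out of 36 strategies.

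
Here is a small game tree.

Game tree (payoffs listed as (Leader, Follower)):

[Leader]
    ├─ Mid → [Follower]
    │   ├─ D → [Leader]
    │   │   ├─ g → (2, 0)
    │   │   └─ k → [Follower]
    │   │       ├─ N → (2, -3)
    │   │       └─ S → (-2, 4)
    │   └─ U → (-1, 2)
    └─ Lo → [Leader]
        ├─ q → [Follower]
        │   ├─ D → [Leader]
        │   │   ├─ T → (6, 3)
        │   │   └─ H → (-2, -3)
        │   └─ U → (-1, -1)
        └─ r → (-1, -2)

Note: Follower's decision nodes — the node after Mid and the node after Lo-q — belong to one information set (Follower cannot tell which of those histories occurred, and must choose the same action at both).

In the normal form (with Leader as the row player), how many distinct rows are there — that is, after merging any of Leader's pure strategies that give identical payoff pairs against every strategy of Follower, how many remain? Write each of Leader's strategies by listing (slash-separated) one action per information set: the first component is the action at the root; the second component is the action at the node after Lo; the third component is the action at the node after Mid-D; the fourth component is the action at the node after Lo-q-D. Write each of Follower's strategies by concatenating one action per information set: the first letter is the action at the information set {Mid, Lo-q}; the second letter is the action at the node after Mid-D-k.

Leader has 16 pure strategies: Mid/q/g/T, Mid/q/g/H, Mid/q/k/T, Mid/q/k/H, Mid/r/g/T, Mid/r/g/H, Mid/r/k/T, Mid/r/k/H, Lo/q/g/T, Lo/q/g/H, Lo/q/k/T, Lo/q/k/H, Lo/r/g/T, Lo/r/g/H, Lo/r/k/T, Lo/r/k/H. Columns: DN, DS, UN, US.
{Mid/q/g/T, Mid/q/g/H, Mid/r/g/T, Mid/r/g/H} → row (2,0) (2,0) (-1,2) (-1,2)
{Mid/q/k/T, Mid/q/k/H, Mid/r/k/T, Mid/r/k/H} → row (2,-3) (-2,4) (-1,2) (-1,2)
{Lo/q/g/T, Lo/q/k/T} → row (6,3) (6,3) (-1,-1) (-1,-1)
{Lo/q/g/H, Lo/q/k/H} → row (-2,-3) (-2,-3) (-1,-1) (-1,-1)
{Lo/r/g/T, Lo/r/g/H, Lo/r/k/T, Lo/r/k/H} → row (-1,-2) (-1,-2) (-1,-2) (-1,-2)
That's 5 distinct rows out of 16 strategies.

5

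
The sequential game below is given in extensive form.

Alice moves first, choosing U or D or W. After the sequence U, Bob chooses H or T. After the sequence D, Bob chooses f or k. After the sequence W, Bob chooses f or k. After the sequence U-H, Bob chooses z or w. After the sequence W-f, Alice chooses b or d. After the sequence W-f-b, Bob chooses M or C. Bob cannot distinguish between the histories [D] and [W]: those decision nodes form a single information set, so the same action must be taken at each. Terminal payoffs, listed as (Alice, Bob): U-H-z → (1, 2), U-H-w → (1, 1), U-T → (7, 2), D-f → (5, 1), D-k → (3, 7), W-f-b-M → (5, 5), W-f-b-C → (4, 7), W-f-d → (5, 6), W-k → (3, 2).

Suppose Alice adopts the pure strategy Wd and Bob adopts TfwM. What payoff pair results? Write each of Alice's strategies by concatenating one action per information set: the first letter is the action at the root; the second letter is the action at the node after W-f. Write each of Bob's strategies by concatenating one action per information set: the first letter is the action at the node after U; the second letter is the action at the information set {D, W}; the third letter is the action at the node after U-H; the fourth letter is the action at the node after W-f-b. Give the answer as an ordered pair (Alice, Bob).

Trace the play path from the root:
  Alice plays W
  Bob plays f at [W]
  Alice plays d at [W-f]
→ terminal payoff (5, 6).
(Bob's choice at the node after U is never reached on this path, so it doesn't affect the outcome.)

(5, 6)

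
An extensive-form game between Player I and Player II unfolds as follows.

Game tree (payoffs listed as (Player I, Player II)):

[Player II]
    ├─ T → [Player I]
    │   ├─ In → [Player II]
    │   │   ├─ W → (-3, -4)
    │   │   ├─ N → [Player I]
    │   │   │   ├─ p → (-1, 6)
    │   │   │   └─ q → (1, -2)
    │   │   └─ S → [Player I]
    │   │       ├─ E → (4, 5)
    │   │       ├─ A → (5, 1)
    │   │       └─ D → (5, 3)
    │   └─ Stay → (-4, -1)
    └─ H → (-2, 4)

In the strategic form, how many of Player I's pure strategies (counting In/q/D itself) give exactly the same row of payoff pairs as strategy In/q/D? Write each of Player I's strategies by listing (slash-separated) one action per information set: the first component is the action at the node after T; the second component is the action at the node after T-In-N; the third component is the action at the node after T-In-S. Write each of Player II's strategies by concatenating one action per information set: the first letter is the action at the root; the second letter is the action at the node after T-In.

1

Row for In/q/D (columns TW, TN, TS, HW, HN, HS): (-3,-4) (1,-2) (5,3) (-2,4) (-2,4) (-2,4).
Every one of Player I's information sets is on the play path for some reply by Player II when Player I follows In/q/D.
Changing the action at any of them therefore changes at least one column, so only In/q/D itself gives this row.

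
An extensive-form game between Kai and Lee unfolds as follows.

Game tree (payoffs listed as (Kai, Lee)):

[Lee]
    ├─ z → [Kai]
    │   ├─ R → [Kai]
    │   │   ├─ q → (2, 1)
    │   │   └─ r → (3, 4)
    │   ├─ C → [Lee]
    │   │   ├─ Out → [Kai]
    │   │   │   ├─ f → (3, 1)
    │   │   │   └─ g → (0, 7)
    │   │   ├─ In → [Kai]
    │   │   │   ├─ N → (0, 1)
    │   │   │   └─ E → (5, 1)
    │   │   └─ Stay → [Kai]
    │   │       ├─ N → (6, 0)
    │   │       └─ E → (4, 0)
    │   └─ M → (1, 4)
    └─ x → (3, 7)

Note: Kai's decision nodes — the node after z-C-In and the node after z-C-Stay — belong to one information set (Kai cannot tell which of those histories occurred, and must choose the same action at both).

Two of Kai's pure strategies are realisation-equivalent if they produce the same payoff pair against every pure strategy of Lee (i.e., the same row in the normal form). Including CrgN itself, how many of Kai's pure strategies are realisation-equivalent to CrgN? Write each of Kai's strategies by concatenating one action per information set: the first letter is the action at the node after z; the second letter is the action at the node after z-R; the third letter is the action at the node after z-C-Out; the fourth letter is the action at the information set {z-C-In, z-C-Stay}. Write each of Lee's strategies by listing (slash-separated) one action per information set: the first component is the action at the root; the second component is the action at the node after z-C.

Row for CrgN (columns z/Out, z/In, z/Stay, x/Out, x/In, x/Stay): (0,7) (0,1) (6,0) (3,7) (3,7) (3,7).
Under CrgN, Kai's choice at the node after z-R can never be reached regardless of what Lee does, so varying those choices leaves every outcome unchanged.
Holding the reachable choices fixed and varying the unreachable one freely already gives 2 equivalent strategies.
No other strategy reproduces this row, so those 2 are the full class: CqgN, CrgN.

2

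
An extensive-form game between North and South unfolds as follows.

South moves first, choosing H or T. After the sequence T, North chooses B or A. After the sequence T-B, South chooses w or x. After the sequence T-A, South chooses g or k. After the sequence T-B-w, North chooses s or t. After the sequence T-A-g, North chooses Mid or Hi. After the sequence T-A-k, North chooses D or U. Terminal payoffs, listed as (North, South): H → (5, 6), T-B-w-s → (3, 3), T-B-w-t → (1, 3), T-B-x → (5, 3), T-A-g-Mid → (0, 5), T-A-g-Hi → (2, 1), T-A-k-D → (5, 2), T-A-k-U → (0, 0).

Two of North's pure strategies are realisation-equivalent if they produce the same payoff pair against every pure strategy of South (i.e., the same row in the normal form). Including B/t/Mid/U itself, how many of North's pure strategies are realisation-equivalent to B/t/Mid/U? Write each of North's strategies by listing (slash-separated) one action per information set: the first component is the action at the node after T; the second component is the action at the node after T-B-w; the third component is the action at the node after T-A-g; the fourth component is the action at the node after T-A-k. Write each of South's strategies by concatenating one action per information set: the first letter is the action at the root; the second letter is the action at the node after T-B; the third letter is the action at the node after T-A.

Row for B/t/Mid/U (columns Hwg, Hwk, Hxg, Hxk, Twg, Twk, Txg, Txk): (5,6) (5,6) (5,6) (5,6) (1,3) (1,3) (5,3) (5,3).
Under B/t/Mid/U, North's choice at the node after T-A-g and at the node after T-A-k can never be reached regardless of what South does, so varying those choices leaves every outcome unchanged.
Holding the reachable choices fixed and varying the unreachable ones freely already gives 2 × 2 = 4 equivalent strategies.
No other strategy reproduces this row, so those 4 are the full class: B/t/Mid/D, B/t/Mid/U, B/t/Hi/D, B/t/Hi/U.

4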